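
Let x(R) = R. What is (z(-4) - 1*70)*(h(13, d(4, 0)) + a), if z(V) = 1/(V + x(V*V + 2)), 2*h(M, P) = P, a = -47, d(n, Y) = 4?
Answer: 44055/14 ≈ 3146.8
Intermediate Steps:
h(M, P) = P/2
z(V) = 1/(2 + V + V²) (z(V) = 1/(V + (V*V + 2)) = 1/(V + (V² + 2)) = 1/(V + (2 + V²)) = 1/(2 + V + V²))
(z(-4) - 1*70)*(h(13, d(4, 0)) + a) = (1/(2 - 4 + (-4)²) - 1*70)*((½)*4 - 47) = (1/(2 - 4 + 16) - 70)*(2 - 47) = (1/14 - 70)*(-45) = -979/14*(-45) = 44055/14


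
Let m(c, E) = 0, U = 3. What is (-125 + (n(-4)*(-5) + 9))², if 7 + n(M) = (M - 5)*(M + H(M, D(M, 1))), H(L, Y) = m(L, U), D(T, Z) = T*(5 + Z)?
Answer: 68121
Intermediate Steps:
H(L, Y) = 0
n(M) = -7 + M*(-5 + M) (n(M) = -7 + (M - 5)*(M + 0) = -7 + (-5 + M)*M = -7 + M*(-5 + M))
(-125 + (n(-4)*(-5) + 9))² = (-125 + ((-7 + (-4)² - 5*(-4))*(-5) + 9))² = (-125 + ((-7 + 16 + 20)*(-5) + 9))² = (-125 + (29*(-5) + 9))² = (-125 + (-145 + 9))² = (-125 - 136)² = (-261)² = 68121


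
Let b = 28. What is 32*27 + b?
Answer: 892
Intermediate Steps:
32*27 + b = 32*27 + 28 = 864 + 28 = 892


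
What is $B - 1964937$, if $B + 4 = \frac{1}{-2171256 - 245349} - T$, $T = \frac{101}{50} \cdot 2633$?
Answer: $- \frac{47613393456553}{24166050} \approx -1.9703 \cdot 10^{6}$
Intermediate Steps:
$T = \frac{265933}{50}$ ($T = 101 \cdot \frac{1}{50} \cdot 2633 = \frac{101}{50} \cdot 2633 = \frac{265933}{50} \approx 5318.7$)
$B = - \frac{128627667703}{24166050}$ ($B = -4 + \left(\frac{1}{-2171256 - 245349} - \frac{265933}{50}\right) = -4 - \left(\frac{265933}{50} - \frac{1}{-2416605}\right) = -4 - \frac{128531003503}{24166050} = - \frac{128627667703}{24166050} \approx -5322.7$)
$B - 1964937 = - \frac{128627667703}{24166050} - 1964937 = - \frac{47613393456553}{24166050}$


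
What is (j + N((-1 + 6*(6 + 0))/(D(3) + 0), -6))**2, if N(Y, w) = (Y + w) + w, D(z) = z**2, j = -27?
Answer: 99856/81 ≈ 1232.8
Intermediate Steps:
N(Y, w) = Y + 2*w
(j + N((-1 + 6*(6 + 0))/(D(3) + 0), -6))**2 = (-27 + ((-1 + 6*(6 + 0))/(3**2 + 0) + 2*(-6)))**2 = (-27 + ((-1 + 6*6)/(9 + 0) - 12))**2 = (-27 + ((-1 + 36)/9 - 12))**2 = (-27 + (35*(1/9) - 12))**2 = (-27 + (35/9 - 12))**2 = (-27 - 73/9)**2 = (-316/9)**2 = 99856/81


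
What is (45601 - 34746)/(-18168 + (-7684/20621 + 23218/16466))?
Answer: -108404857795/181426715271 ≈ -0.59751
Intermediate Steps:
(45601 - 34746)/(-18168 + (-7684/20621 + 23218/16466)) = 10855/(-18168 + (-7684*1/20621 + 23218*(1/16466))) = 10855/(-18168 + (-452/1213 + 11609/8233)) = 10855/(-18168 + 10360401/9986629) = 10855/(-181426715271/9986629) = 10855*(-9986629/181426715271) = -108404857795/181426715271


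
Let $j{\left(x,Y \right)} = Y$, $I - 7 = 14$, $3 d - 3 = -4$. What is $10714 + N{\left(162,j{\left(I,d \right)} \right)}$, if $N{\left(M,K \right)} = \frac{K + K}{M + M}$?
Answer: $\frac{5207003}{486} \approx 10714.0$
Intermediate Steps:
$d = - \frac{1}{3}$ ($d = 1 + \frac{1}{3} \left(-4\right) = 1 - \frac{4}{3} = - \frac{1}{3} \approx -0.33333$)
$I = 21$ ($I = 7 + 14 = 21$)
$N{\left(M,K \right)} = \frac{K}{M}$ ($N{\left(M,K \right)} = \frac{2 K}{2 M} = 2 K \frac{1}{2 M} = \frac{K}{M}$)
$10714 + N{\left(162,j{\left(I,d \right)} \right)} = 10714 - \frac{1}{3 \cdot 162} = 10714 - \frac{1}{486} = \frac{5207003}{486}$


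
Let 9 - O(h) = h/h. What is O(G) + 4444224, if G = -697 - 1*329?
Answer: 4444232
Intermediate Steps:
G = -1026 (G = -697 - 329 = -1026)
O(h) = 8 (O(h) = 9 - h/h = 9 - 1*1 = 9 - 1 = 8)
O(G) + 4444224 = 8 + 4444224 = 4444232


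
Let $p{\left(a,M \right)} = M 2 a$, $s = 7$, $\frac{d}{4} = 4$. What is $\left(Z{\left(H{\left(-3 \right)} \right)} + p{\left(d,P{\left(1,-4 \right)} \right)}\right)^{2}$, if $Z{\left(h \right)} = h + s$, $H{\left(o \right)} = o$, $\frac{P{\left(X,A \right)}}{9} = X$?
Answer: $85264$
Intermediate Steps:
$d = 16$ ($d = 4 \cdot 4 = 16$)
$P{\left(X,A \right)} = 9 X$
$p{\left(a,M \right)} = 2 M a$
$Z{\left(h \right)} = 7 + h$ ($Z{\left(h \right)} = h + 7 = 7 + h$)
$\left(Z{\left(H{\left(-3 \right)} \right)} + p{\left(d,P{\left(1,-4 \right)} \right)}\right)^{2} = \left(\left(7 - 3\right) + 2 \cdot 9 \cdot 1 \cdot 16\right)^{2} = \left(4 + 2 \cdot 9 \cdot 16\right)^{2} = \left(4 + 288\right)^{2} = 292^{2} = 85264$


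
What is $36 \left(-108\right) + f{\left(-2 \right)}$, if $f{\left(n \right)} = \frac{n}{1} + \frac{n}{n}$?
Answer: $-3889$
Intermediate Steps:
$f{\left(n \right)} = 1 + n$ ($f{\left(n \right)} = n 1 + 1 = n + 1 = 1 + n$)
$36 \left(-108\right) + f{\left(-2 \right)} = 36 \left(-108\right) + \left(1 - 2\right) = -3888 - 1 = -3889$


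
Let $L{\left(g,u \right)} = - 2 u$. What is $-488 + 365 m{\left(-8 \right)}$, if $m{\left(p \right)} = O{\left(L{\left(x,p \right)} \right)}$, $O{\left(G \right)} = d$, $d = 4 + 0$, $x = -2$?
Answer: $972$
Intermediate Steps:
$d = 4$
$O{\left(G \right)} = 4$
$m{\left(p \right)} = 4$
$-488 + 365 m{\left(-8 \right)} = -488 + 365 \cdot 4 = -488 + 1460 = 972$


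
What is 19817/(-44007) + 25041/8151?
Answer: 313483640/119567019 ≈ 2.6218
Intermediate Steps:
19817/(-44007) + 25041/8151 = 19817*(-1/44007) + 25041*(1/8151) = -19817/44007 + 8347/2717 = 313483640/119567019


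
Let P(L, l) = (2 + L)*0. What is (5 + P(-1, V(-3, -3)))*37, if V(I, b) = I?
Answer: 185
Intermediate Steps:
P(L, l) = 0
(5 + P(-1, V(-3, -3)))*37 = (5 + 0)*37 = 5*37 = 185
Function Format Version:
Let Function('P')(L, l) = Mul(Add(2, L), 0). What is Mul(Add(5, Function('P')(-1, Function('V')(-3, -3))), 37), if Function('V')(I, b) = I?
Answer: 185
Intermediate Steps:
Function('P')(L, l) = 0
Mul(Add(5, Function('P')(-1, Function('V')(-3, -3))), 37) = Mul(Add(5, 0), 37) = Mul(5, 37) = 185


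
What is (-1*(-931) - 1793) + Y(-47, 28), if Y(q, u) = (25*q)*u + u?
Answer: -33734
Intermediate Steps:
Y(q, u) = u + 25*q*u (Y(q, u) = 25*q*u + u = u + 25*q*u)
(-1*(-931) - 1793) + Y(-47, 28) = (-1*(-931) - 1793) + 28*(1 + 25*(-47)) = (931 - 1793) + 28*(1 - 1175) = -862 + 28*(-1174) = -862 - 32872 = -33734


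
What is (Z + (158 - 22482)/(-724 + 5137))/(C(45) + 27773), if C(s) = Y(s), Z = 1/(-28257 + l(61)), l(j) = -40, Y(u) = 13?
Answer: -631706641/3469767330546 ≈ -0.00018206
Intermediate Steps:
Z = -1/28297 (Z = 1/(-28257 - 40) = 1/(-28297) = -1/28297 ≈ -3.5339e-5)
C(s) = 13
(Z + (158 - 22482)/(-724 + 5137))/(C(45) + 27773) = (-1/28297 + (158 - 22482)/(-724 + 5137))/(13 + 27773) = (-1/28297 - 22324/4413)/27786 = (-1/28297 - 22324*1/4413)*(1/27786) = (-1/28297 - 22324/4413)*(1/27786) = -631706641/124874661*1/27786 = -631706641/3469767330546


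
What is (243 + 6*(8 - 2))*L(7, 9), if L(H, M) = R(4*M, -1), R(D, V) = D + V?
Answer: 9765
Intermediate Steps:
L(H, M) = -1 + 4*M (L(H, M) = 4*M - 1 = -1 + 4*M)
(243 + 6*(8 - 2))*L(7, 9) = (243 + 6*(8 - 2))*(-1 + 4*9) = (243 + 6*6)*(-1 + 36) = (243 + 36)*35 = 279*35 = 9765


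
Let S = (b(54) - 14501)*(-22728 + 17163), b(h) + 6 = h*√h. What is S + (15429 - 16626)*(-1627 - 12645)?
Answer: 97815039 - 901530*√6 ≈ 9.5607e+7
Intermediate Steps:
b(h) = -6 + h^(3/2) (b(h) = -6 + h*√h = -6 + h^(3/2))
S = 80731455 - 901530*√6 (S = ((-6 + 54^(3/2)) - 14501)*(-22728 + 17163) = ((-6 + 162*√6) - 14501)*(-5565) = (-14507 + 162*√6)*(-5565) = 80731455 - 901530*√6 ≈ 7.8523e+7)
S + (15429 - 16626)*(-1627 - 12645) = (80731455 - 901530*√6) + (15429 - 16626)*(-1627 - 12645) = (80731455 - 901530*√6) - 1197*(-14272) = (80731455 - 901530*√6) + 17083584 = 97815039 - 901530*√6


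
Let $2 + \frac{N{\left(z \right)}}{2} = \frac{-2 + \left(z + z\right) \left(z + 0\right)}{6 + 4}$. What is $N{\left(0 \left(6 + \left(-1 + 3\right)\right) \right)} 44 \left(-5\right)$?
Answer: $968$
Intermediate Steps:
$N{\left(z \right)} = - \frac{22}{5} + \frac{2 z^{2}}{5}$ ($N{\left(z \right)} = -4 + 2 \frac{-2 + \left(z + z\right) \left(z + 0\right)}{6 + 4} = -4 + 2 \frac{-2 + 2 z z}{10} = -4 + 2 \left(-2 + 2 z^{2}\right) \frac{1}{10} = -4 + 2 \left(- \frac{1}{5} + \frac{z^{2}}{5}\right) = -4 + \left(- \frac{2}{5} + \frac{2 z^{2}}{5}\right) = - \frac{22}{5} + \frac{2 z^{2}}{5}$)
$N{\left(0 \left(6 + \left(-1 + 3\right)\right) \right)} 44 \left(-5\right) = \left(- \frac{22}{5} + \frac{2 \left(0 \left(6 + \left(-1 + 3\right)\right)\right)^{2}}{5}\right) 44 \left(-5\right) = \left(- \frac{22}{5} + \frac{2 \left(0 \left(6 + 2\right)\right)^{2}}{5}\right) 44 \left(-5\right) = \left(- \frac{22}{5} + \frac{2 \left(0 \cdot 8\right)^{2}}{5}\right) 44 \left(-5\right) = \left(- \frac{22}{5} + \frac{2 \cdot 0^{2}}{5}\right) 44 \left(-5\right) = \left(- \frac{22}{5} + \frac{2}{5} \cdot 0\right) 44 \left(-5\right) = \left(- \frac{22}{5} + 0\right) 44 \left(-5\right) = \left(- \frac{22}{5}\right) 44 \left(-5\right) = \left(- \frac{968}{5}\right) \left(-5\right) = 968$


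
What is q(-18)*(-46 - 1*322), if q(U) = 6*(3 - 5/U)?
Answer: -21712/3 ≈ -7237.3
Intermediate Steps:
q(U) = 18 - 30/U
q(-18)*(-46 - 1*322) = (18 - 30/(-18))*(-46 - 1*322) = (18 - 30*(-1/18))*(-46 - 322) = (18 + 5/3)*(-368) = (59/3)*(-368) = -21712/3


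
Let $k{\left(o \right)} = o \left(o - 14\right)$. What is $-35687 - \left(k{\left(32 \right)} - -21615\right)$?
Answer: $-57878$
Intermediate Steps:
$k{\left(o \right)} = o \left(-14 + o\right)$
$-35687 - \left(k{\left(32 \right)} - -21615\right) = -35687 - \left(32 \left(-14 + 32\right) - -21615\right) = -35687 - \left(32 \cdot 18 + 21615\right) = -35687 - \left(576 + 21615\right) = -35687 - 22191 = -57878$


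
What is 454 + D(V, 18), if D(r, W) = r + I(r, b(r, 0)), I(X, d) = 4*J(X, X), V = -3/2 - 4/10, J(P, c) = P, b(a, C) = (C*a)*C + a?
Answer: 889/2 ≈ 444.50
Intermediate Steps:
b(a, C) = a + a*C² (b(a, C) = a*C² + a = a + a*C²)
V = -19/10 (V = -3*½ - 4*⅒ = -3/2 - ⅖ = -19/10 ≈ -1.9000)
I(X, d) = 4*X
D(r, W) = 5*r (D(r, W) = r + 4*r = 5*r)
454 + D(V, 18) = 454 + 5*(-19/10) = 454 - 19/2 = 889/2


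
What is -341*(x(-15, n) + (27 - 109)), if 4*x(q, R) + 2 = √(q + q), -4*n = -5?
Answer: 56265/2 - 341*I*√30/4 ≈ 28133.0 - 466.93*I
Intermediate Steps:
n = 5/4 (n = -¼*(-5) = 5/4 ≈ 1.2500)
x(q, R) = -½ + √2*√q/4 (x(q, R) = -½ + √(q + q)/4 = -½ + √(2*q)/4 = -½ + (√2*√q)/4 = -½ + √2*√q/4)
-341*(x(-15, n) + (27 - 109)) = -341*((-½ + √2*√(-15)/4) + (27 - 109)) = -341*((-½ + √2*(I*√15)/4) - 82) = -341*((-½ + I*√30/4) - 82) = -341*(-165/2 + I*√30/4) = 56265/2 - 341*I*√30/4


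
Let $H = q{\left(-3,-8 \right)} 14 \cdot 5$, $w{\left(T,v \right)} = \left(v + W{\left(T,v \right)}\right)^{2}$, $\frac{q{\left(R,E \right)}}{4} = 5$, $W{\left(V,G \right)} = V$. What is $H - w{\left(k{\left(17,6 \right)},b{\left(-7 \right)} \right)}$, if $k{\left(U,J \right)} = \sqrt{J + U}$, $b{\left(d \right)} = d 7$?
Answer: $-1024 + 98 \sqrt{23} \approx -554.01$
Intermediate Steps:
$q{\left(R,E \right)} = 20$ ($q{\left(R,E \right)} = 4 \cdot 5 = 20$)
$b{\left(d \right)} = 7 d$
$w{\left(T,v \right)} = \left(T + v\right)^{2}$ ($w{\left(T,v \right)} = \left(v + T\right)^{2} = \left(T + v\right)^{2}$)
$H = 1400$ ($H = 20 \cdot 14 \cdot 5 = 280 \cdot 5 = 1400$)
$H - w{\left(k{\left(17,6 \right)},b{\left(-7 \right)} \right)} = 1400 - \left(\sqrt{6 + 17} + 7 \left(-7\right)\right)^{2} = 1400 - \left(\sqrt{23} - 49\right)^{2} = 1400 - \left(-49 + \sqrt{23}\right)^{2}$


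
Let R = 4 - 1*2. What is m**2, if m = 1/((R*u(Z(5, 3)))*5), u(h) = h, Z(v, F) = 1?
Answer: 1/100 ≈ 0.010000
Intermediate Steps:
R = 2 (R = 4 - 2 = 2)
m = 1/10 (m = 1/((2*1)*5) = 1/(2*5) = 1/10 ≈ 0.10000)
m**2 = (1/10)**2 = 1/100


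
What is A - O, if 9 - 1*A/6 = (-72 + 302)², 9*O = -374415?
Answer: -827233/3 ≈ -2.7574e+5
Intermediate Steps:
O = -124805/3 (O = (⅑)*(-374415) = -124805/3 ≈ -41602.)
A = -317346 (A = 54 - 6*(-72 + 302)² = 54 - 6*230² = 54 - 6*52900 = 54 - 317400 = -317346)
A - O = -317346 - 1*(-124805/3) = -317346 + 124805/3 = -827233/3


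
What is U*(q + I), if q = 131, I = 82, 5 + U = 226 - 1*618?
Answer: -84561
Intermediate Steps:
U = -397 (U = -5 + (226 - 1*618) = -5 + (226 - 618) = -5 - 392 = -397)
U*(q + I) = -397*(131 + 82) = -397*213 = -84561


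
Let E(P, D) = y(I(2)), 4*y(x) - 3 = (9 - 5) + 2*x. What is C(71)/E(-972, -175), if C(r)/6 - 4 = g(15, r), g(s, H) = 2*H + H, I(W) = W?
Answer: 5208/11 ≈ 473.45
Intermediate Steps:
y(x) = 7/4 + x/2 (y(x) = 3/4 + ((9 - 5) + 2*x)/4 = 3/4 + (4 + 2*x)/4 = 3/4 + (1 + x/2) = 7/4 + x/2)
g(s, H) = 3*H
E(P, D) = 11/4 (E(P, D) = 7/4 + (1/2)*2 = 7/4 + 1 = 11/4)
C(r) = 24 + 18*r (C(r) = 24 + 6*(3*r) = 24 + 18*r)
C(71)/E(-972, -175) = (24 + 18*71)/(11/4) = (24 + 1278)*(4/11) = 1302*(4/11) = 5208/11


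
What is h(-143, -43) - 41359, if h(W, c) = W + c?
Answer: -41545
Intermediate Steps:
h(-143, -43) - 41359 = (-143 - 43) - 41359 = -186 - 41359 = -41545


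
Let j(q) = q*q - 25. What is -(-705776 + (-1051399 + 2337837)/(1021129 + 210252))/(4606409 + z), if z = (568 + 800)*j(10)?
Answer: 869077870218/5798584211429 ≈ 0.14988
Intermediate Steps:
j(q) = -25 + q² (j(q) = q² - 25 = -25 + q²)
z = 102600 (z = (568 + 800)*(-25 + 10²) = 1368*(-25 + 100) = 1368*75 = 102600)
-(-705776 + (-1051399 + 2337837)/(1021129 + 210252))/(4606409 + z) = -(-705776 + (-1051399 + 2337837)/(1021129 + 210252))/(4606409 + 102600) = -(-705776 + 1286438/1231381)/4709009 = -(-869077870218)/(1231381*4709009) = -1*(-869077870218/5798584211429) = 869077870218/5798584211429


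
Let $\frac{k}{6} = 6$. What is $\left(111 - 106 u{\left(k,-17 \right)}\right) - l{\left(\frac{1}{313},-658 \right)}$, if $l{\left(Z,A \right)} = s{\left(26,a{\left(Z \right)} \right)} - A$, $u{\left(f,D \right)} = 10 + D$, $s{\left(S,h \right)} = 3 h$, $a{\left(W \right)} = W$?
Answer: $\frac{61032}{313} \approx 194.99$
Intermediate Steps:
$k = 36$ ($k = 6 \cdot 6 = 36$)
$l{\left(Z,A \right)} = - A + 3 Z$ ($l{\left(Z,A \right)} = 3 Z - A = - A + 3 Z$)
$\left(111 - 106 u{\left(k,-17 \right)}\right) - l{\left(\frac{1}{313},-658 \right)} = \left(111 - 106 \left(10 - 17\right)\right) - \left(\left(-1\right) \left(-658\right) + \frac{3}{313}\right) = \left(111 - -742\right) - \left(658 + 3 \cdot \frac{1}{313}\right) = \left(111 + 742\right) - \left(658 + \frac{3}{313}\right) = 853 - \frac{205957}{313} = \frac{61032}{313}$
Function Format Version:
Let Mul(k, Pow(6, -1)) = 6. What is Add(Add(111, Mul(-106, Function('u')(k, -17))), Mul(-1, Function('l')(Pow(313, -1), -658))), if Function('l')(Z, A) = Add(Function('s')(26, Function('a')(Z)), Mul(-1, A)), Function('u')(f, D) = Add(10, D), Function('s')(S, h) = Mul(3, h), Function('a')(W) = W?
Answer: Rational(61032, 313) ≈ 194.99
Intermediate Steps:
k = 36 (k = Mul(6, 6) = 36)
Function('l')(Z, A) = Add(Mul(-1, A), Mul(3, Z)) (Function('l')(Z, A) = Add(Mul(3, Z), Mul(-1, A)) = Add(Mul(-1, A), Mul(3, Z)))
Add(Add(111, Mul(-106, Function('u')(k, -17))), Mul(-1, Function('l')(Pow(313, -1), -658))) = Add(Add(111, Mul(-106, Add(10, -17))), Mul(-1, Add(Mul(-1, -658), Mul(3, Pow(313, -1))))) = Add(Add(111, Mul(-106, -7)), Mul(-1, Add(658, Mul(3, Rational(1, 313))))) = Add(Add(111, 742), Mul(-1, Add(658, Rational(3, 313)))) = Add(853, Mul(-1, Rational(205957, 313))) = Add(853, Rational(-205957, 313)) = Rational(61032, 313)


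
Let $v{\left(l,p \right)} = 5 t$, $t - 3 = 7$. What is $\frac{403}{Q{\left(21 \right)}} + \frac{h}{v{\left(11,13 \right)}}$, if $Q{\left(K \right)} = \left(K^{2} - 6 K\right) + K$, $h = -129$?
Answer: $- \frac{11597}{8400} \approx -1.3806$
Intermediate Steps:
$t = 10$ ($t = 3 + 7 = 10$)
$Q{\left(K \right)} = K^{2} - 5 K$
$v{\left(l,p \right)} = 50$ ($v{\left(l,p \right)} = 5 \cdot 10 = 50$)
$\frac{403}{Q{\left(21 \right)}} + \frac{h}{v{\left(11,13 \right)}} = \frac{403}{21 \left(-5 + 21\right)} - \frac{129}{50} = \frac{403}{21 \cdot 16} - \frac{129}{50} = \frac{403}{336} - \frac{129}{50} = - \frac{11597}{8400}$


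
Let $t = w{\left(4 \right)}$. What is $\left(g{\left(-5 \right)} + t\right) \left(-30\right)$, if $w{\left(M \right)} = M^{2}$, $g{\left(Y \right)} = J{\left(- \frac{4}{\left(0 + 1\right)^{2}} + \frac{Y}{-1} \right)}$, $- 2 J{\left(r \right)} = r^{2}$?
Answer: $-465$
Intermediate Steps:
$J{\left(r \right)} = - \frac{r^{2}}{2}$
$g{\left(Y \right)} = - \frac{\left(-4 - Y\right)^{2}}{2}$ ($g{\left(Y \right)} = - \frac{\left(- \frac{4}{\left(0 + 1\right)^{2}} + \frac{Y}{-1}\right)^{2}}{2} = - \frac{\left(- \frac{4}{1^{2}} + Y \left(-1\right)\right)^{2}}{2} = - \frac{\left(- \frac{4}{1} - Y\right)^{2}}{2} = - \frac{\left(\left(-4\right) 1 - Y\right)^{2}}{2} = - \frac{\left(-4 - Y\right)^{2}}{2}$)
$t = 16$ ($t = 4^{2} = 16$)
$\left(g{\left(-5 \right)} + t\right) \left(-30\right) = \left(- \frac{\left(4 - 5\right)^{2}}{2} + 16\right) \left(-30\right) = \left(- \frac{\left(-1\right)^{2}}{2} + 16\right) \left(-30\right) = \left(\left(- \frac{1}{2}\right) 1 + 16\right) \left(-30\right) = \left(- \frac{1}{2} + 16\right) \left(-30\right) = \frac{31}{2} \left(-30\right) = -465$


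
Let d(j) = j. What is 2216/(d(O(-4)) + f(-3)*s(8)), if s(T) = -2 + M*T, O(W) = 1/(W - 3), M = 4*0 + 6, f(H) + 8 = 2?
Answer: -15512/1933 ≈ -8.0248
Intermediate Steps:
f(H) = -6 (f(H) = -8 + 2 = -6)
M = 6 (M = 0 + 6 = 6)
O(W) = 1/(-3 + W)
s(T) = -2 + 6*T
2216/(d(O(-4)) + f(-3)*s(8)) = 2216/(1/(-3 - 4) - 6*(-2 + 6*8)) = 2216/(1/(-7) - 6*(-2 + 48)) = 2216/(-⅐ - 6*46) = 2216/(-⅐ - 276) = 2216/(-1933/7) = 2216*(-7/1933) = -15512/1933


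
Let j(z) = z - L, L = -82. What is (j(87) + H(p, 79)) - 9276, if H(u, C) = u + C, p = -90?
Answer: -9118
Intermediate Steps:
j(z) = 82 + z (j(z) = z - 1*(-82) = z + 82 = 82 + z)
H(u, C) = C + u
(j(87) + H(p, 79)) - 9276 = ((82 + 87) + (79 - 90)) - 9276 = (169 - 11) - 9276 = 158 - 9276 = -9118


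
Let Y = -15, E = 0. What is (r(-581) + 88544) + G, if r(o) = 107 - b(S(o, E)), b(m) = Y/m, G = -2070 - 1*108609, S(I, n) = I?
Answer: -12798283/581 ≈ -22028.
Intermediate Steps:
G = -110679 (G = -2070 - 108609 = -110679)
b(m) = -15/m
r(o) = 107 + 15/o (r(o) = 107 - (-15)/o = 107 + 15/o)
(r(-581) + 88544) + G = ((107 + 15/(-581)) + 88544) - 110679 = ((107 + 15*(-1/581)) + 88544) - 110679 = ((107 - 15/581) + 88544) - 110679 = (62152/581 + 88544) - 110679 = 51506216/581 - 110679 = -12798283/581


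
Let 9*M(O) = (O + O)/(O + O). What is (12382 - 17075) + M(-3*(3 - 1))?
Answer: -42236/9 ≈ -4692.9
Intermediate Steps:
M(O) = ⅑ (M(O) = ((O + O)/(O + O))/9 = ((2*O)/((2*O)))/9 = ((2*O)*(1/(2*O)))/9 = (⅑)*1 = ⅑)
(12382 - 17075) + M(-3*(3 - 1)) = (12382 - 17075) + ⅑ = -4693 + ⅑ = -42236/9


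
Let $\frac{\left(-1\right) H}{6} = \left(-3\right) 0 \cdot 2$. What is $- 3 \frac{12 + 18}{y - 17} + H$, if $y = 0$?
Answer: $\frac{90}{17} \approx 5.2941$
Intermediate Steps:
$H = 0$ ($H = - 6 \left(-3\right) 0 \cdot 2 = - 6 \cdot 0 \cdot 2 = \left(-6\right) 0 = 0$)
$- 3 \frac{12 + 18}{y - 17} + H = - 3 \frac{12 + 18}{0 - 17} + 0 = - 3 \frac{30}{-17} + 0 = - 3 \cdot 30 \left(- \frac{1}{17}\right) + 0 = \left(-3\right) \left(- \frac{30}{17}\right) + 0 = \frac{90}{17} + 0 = \frac{90}{17}$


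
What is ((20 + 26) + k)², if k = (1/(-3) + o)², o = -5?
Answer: 448900/81 ≈ 5542.0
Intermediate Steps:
k = 256/9 (k = (1/(-3) - 5)² = (-⅓ - 5)² = (-16/3)² = 256/9 ≈ 28.444)
((20 + 26) + k)² = ((20 + 26) + 256/9)² = (46 + 256/9)² = (670/9)² = 448900/81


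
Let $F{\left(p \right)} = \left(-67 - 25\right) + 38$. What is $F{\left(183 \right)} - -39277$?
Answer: $39223$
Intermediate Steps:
$F{\left(p \right)} = -54$ ($F{\left(p \right)} = -92 + 38 = -54$)
$F{\left(183 \right)} - -39277 = -54 - -39277 = -54 + 39277 = 39223$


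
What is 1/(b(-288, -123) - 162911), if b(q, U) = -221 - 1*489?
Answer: -1/163621 ≈ -6.1117e-6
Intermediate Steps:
b(q, U) = -710 (b(q, U) = -221 - 489 = -710)
1/(b(-288, -123) - 162911) = 1/(-710 - 162911) = 1/(-163621) = -1/163621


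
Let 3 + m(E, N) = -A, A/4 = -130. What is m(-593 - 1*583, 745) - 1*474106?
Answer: -473589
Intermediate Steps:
A = -520 (A = 4*(-130) = -520)
m(E, N) = 517 (m(E, N) = -3 - 1*(-520) = -3 + 520 = 517)
m(-593 - 1*583, 745) - 1*474106 = 517 - 1*474106 = 517 - 474106 = -473589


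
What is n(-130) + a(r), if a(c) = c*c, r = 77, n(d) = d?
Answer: 5799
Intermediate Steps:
a(c) = c²
n(-130) + a(r) = -130 + 77² = -130 + 5929 = 5799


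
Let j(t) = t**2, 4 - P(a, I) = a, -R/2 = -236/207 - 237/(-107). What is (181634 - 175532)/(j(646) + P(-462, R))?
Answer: 3051/208891 ≈ 0.014606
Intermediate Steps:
R = -47614/22149 (R = -2*(-236/207 - 237/(-107)) = -2*(-236*1/207 - 237*(-1/107)) = -2*(-236/207 + 237/107) = -2*23807/22149 = -47614/22149 ≈ -2.1497)
P(a, I) = 4 - a
(181634 - 175532)/(j(646) + P(-462, R)) = (181634 - 175532)/(646**2 + (4 - 1*(-462))) = 6102/(417316 + (4 + 462)) = 6102/(417316 + 466) = 6102/417782 = 6102*(1/417782) = 3051/208891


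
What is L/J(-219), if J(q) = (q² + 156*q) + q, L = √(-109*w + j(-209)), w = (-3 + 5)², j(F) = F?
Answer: I*√645/13578 ≈ 0.0018704*I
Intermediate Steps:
w = 4 (w = 2² = 4)
L = I*√645 (L = √(-109*4 - 209) = √(-436 - 209) = √(-645) = I*√645 ≈ 25.397*I)
J(q) = q² + 157*q
L/J(-219) = (I*√645)/((-219*(157 - 219))) = (I*√645)/((-219*(-62))) = (I*√645)/13578 = (I*√645)*(1/13578) = I*√645/13578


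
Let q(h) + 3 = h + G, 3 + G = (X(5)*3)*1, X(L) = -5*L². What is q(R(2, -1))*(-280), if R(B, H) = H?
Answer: 106960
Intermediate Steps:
G = -378 (G = -3 + (-5*5²*3)*1 = -3 + (-5*25*3)*1 = -3 - 125*3*1 = -3 - 375*1 = -3 - 375 = -378)
q(h) = -381 + h (q(h) = -3 + (h - 378) = -3 + (-378 + h) = -381 + h)
q(R(2, -1))*(-280) = (-381 - 1)*(-280) = -382*(-280) = 106960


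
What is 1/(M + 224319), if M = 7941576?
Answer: 1/8165895 ≈ 1.2246e-7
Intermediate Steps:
1/(M + 224319) = 1/(7941576 + 224319) = 1/8165895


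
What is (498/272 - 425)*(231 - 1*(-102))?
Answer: -19164483/136 ≈ -1.4092e+5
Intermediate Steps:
(498/272 - 425)*(231 - 1*(-102)) = (498*(1/272) - 425)*(231 + 102) = (249/136 - 425)*333 = -57551/136*333 = -19164483/136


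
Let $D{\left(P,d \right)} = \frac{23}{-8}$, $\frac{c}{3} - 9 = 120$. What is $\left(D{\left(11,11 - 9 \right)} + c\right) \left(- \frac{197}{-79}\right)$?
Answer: $\frac{605381}{632} \approx 957.88$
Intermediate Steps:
$c = 387$ ($c = 27 + 3 \cdot 120 = 27 + 360 = 387$)
$D{\left(P,d \right)} = - \frac{23}{8}$ ($D{\left(P,d \right)} = 23 \left(- \frac{1}{8}\right) = - \frac{23}{8}$)
$\left(D{\left(11,11 - 9 \right)} + c\right) \left(- \frac{197}{-79}\right) = \left(- \frac{23}{8} + 387\right) \left(- \frac{197}{-79}\right) = \frac{3073 \left(\left(-197\right) \left(- \frac{1}{79}\right)\right)}{8} = \frac{3073}{8} \cdot \frac{197}{79} = \frac{605381}{632}$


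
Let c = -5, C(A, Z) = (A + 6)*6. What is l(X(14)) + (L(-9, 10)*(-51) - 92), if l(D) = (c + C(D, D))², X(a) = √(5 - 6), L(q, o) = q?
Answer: 1292 + 372*I ≈ 1292.0 + 372.0*I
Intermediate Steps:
C(A, Z) = 36 + 6*A (C(A, Z) = (6 + A)*6 = 36 + 6*A)
X(a) = I (X(a) = √(-1) = I)
l(D) = (31 + 6*D)² (l(D) = (-5 + (36 + 6*D))² = (31 + 6*D)²)
l(X(14)) + (L(-9, 10)*(-51) - 92) = (31 + 6*I)² + (-9*(-51) - 92) = (31 + 6*I)² + (459 - 92) = (31 + 6*I)² + 367 = 367 + (31 + 6*I)²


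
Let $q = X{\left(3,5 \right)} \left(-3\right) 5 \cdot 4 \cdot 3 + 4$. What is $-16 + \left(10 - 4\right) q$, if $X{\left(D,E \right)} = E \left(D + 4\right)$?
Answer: $-37792$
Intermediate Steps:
$X{\left(D,E \right)} = E \left(4 + D\right)$
$q = -6296$ ($q = 5 \left(4 + 3\right) \left(-3\right) 5 \cdot 4 \cdot 3 + 4 = 5 \cdot 7 \left(-3\right) 20 \cdot 3 + 4 = 35 \left(-3\right) 60 + 4 = \left(-105\right) 60 + 4 = -6300 + 4 = -6296$)
$-16 + \left(10 - 4\right) q = -16 + \left(10 - 4\right) \left(-6296\right) = -16 + 6 \left(-6296\right) = -16 - 37776 = -37792$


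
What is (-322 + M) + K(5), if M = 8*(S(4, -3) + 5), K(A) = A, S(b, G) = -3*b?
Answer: -373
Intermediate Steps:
M = -56 (M = 8*(-3*4 + 5) = 8*(-12 + 5) = 8*(-7) = -56)
(-322 + M) + K(5) = (-322 - 56) + 5 = -378 + 5 = -373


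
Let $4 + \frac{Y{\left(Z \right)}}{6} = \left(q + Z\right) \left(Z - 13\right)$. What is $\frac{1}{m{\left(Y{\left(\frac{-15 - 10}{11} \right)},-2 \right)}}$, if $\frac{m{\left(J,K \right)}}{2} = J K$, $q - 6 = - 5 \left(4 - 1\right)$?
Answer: $- \frac{121}{488352} \approx -0.00024777$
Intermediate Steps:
$q = -9$ ($q = 6 - 5 \left(4 - 1\right) = 6 - 15 = -9$)
$Y{\left(Z \right)} = -24 + 6 \left(-13 + Z\right) \left(-9 + Z\right)$ ($Y{\left(Z \right)} = -24 + 6 \left(-9 + Z\right) \left(Z - 13\right) = -24 + 6 \left(-9 + Z\right) \left(-13 + Z\right) = -24 + 6 \left(-13 + Z\right) \left(-9 + Z\right)$)
$m{\left(J,K \right)} = 2 J K$
$\frac{1}{m{\left(Y{\left(\frac{-15 - 10}{11} \right)},-2 \right)}} = \frac{1}{2 \left(678 - 132 \frac{-15 - 10}{11} + 6 \left(\frac{-15 - 10}{11}\right)^{2}\right) \left(-2\right)} = \frac{1}{2 \left(678 - 132 \left(-15 - 10\right) \frac{1}{11} + 6 \left(\left(-15 - 10\right) \frac{1}{11}\right)^{2}\right) \left(-2\right)} = \frac{1}{2 \left(678 - 132 \left(\left(-25\right) \frac{1}{11}\right) + 6 \left(\left(-25\right) \frac{1}{11}\right)^{2}\right) \left(-2\right)} = \frac{1}{2 \left(678 - -300 + 6 \left(- \frac{25}{11}\right)^{2}\right) \left(-2\right)} = \frac{1}{2 \left(678 + 300 + 6 \cdot \frac{625}{121}\right) \left(-2\right)} = \frac{1}{2 \left(678 + 300 + \frac{3750}{121}\right) \left(-2\right)} = \frac{1}{2 \cdot \frac{122088}{121} \left(-2\right)} = \frac{1}{- \frac{488352}{121}} = - \frac{121}{488352}$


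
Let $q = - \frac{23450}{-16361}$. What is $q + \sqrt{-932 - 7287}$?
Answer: $\frac{23450}{16361} + i \sqrt{8219} \approx 1.4333 + 90.659 i$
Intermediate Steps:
$q = \frac{23450}{16361}$ ($q = \left(-23450\right) \left(- \frac{1}{16361}\right) = \frac{23450}{16361} \approx 1.4333$)
$q + \sqrt{-932 - 7287} = \frac{23450}{16361} + \sqrt{-932 - 7287} = \frac{23450}{16361} + \sqrt{-8219} = \frac{23450}{16361} + i \sqrt{8219}$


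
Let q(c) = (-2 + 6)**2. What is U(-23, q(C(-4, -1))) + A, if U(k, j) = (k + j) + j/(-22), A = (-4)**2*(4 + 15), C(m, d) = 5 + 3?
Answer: 3259/11 ≈ 296.27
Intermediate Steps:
C(m, d) = 8
A = 304 (A = 16*19 = 304)
q(c) = 16 (q(c) = 4**2 = 16)
U(k, j) = k + 21*j/22 (U(k, j) = (j + k) + j*(-1/22) = (j + k) - j/22 = k + 21*j/22)
U(-23, q(C(-4, -1))) + A = (-23 + (21/22)*16) + 304 = (-23 + 168/11) + 304 = -85/11 + 304 = 3259/11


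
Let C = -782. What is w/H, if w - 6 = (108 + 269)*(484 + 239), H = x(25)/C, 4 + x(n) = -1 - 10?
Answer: 71051738/5 ≈ 1.4210e+7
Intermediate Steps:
x(n) = -15 (x(n) = -4 + (-1 - 10) = -4 - 11 = -15)
H = 15/782 (H = -15/(-782) = -15*(-1/782) = 15/782 ≈ 0.019182)
w = 272577 (w = 6 + (108 + 269)*(484 + 239) = 6 + 377*723 = 6 + 272571 = 272577)
w/H = 272577/(15/782) = 272577*(782/15) = 71051738/5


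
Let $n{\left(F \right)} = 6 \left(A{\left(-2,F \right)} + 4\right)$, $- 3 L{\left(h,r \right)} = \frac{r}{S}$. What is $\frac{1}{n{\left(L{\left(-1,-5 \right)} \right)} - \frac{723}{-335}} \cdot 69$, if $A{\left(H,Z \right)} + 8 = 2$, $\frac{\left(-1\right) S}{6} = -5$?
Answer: $- \frac{7705}{1099} \approx -7.0109$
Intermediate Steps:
$S = 30$ ($S = \left(-6\right) \left(-5\right) = 30$)
$A{\left(H,Z \right)} = -6$ ($A{\left(H,Z \right)} = -8 + 2 = -6$)
$L{\left(h,r \right)} = - \frac{r}{90}$ ($L{\left(h,r \right)} = - \frac{r \frac{1}{30}}{3} = - \frac{\frac{1}{30} r}{3} = - \frac{r}{90}$)
$n{\left(F \right)} = -12$ ($n{\left(F \right)} = 6 \left(-6 + 4\right) = 6 \left(-2\right) = -12$)
$\frac{1}{n{\left(L{\left(-1,-5 \right)} \right)} - \frac{723}{-335}} \cdot 69 = \frac{1}{-12 - \frac{723}{-335}} \cdot 69 = \frac{1}{-12 - - \frac{723}{335}} \cdot 69 = \frac{1}{-12 + \frac{723}{335}} \cdot 69 = \frac{1}{- \frac{3297}{335}} \cdot 69 = \left(- \frac{335}{3297}\right) 69 = - \frac{7705}{1099}$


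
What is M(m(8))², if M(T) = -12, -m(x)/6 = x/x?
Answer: 144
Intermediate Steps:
m(x) = -6 (m(x) = -6*x/x = -6*1 = -6)
M(m(8))² = (-12)² = 144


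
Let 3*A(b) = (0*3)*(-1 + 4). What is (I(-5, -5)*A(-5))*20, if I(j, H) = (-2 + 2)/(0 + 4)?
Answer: 0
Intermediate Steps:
I(j, H) = 0 (I(j, H) = 0/4 = 0*(¼) = 0)
A(b) = 0 (A(b) = ((0*3)*(-1 + 4))/3 = (0*3)/3 = (⅓)*0 = 0)
(I(-5, -5)*A(-5))*20 = (0*0)*20 = 0*20 = 0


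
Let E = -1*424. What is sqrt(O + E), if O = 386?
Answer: I*sqrt(38) ≈ 6.1644*I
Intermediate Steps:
E = -424
sqrt(O + E) = sqrt(386 - 424) = sqrt(-38) = I*sqrt(38)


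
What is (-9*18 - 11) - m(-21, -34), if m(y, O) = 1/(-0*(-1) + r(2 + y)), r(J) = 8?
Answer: -1385/8 ≈ -173.13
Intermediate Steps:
m(y, O) = ⅛ (m(y, O) = 1/(-0*(-1) + 8) = 1/(-5*0 + 8) = 1/(0 + 8) = 1/8 = ⅛)
(-9*18 - 11) - m(-21, -34) = (-9*18 - 11) - 1*⅛ = (-162 - 11) - ⅛ = -173 - ⅛ = -1385/8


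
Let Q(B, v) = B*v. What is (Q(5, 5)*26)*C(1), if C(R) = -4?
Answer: -2600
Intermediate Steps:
(Q(5, 5)*26)*C(1) = ((5*5)*26)*(-4) = (25*26)*(-4) = 650*(-4) = -2600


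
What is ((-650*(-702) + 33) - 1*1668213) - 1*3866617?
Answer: -5078497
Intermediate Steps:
((-650*(-702) + 33) - 1*1668213) - 1*3866617 = ((456300 + 33) - 1668213) - 3866617 = (456333 - 1668213) - 3866617 = -1211880 - 3866617 = -5078497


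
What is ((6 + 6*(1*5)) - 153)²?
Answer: 13689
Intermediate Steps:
((6 + 6*(1*5)) - 153)² = ((6 + 6*5) - 153)² = ((6 + 30) - 153)² = (36 - 153)² = (-117)² = 13689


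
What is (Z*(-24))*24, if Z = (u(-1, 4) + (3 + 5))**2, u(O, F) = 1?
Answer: -46656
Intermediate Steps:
Z = 81 (Z = (1 + (3 + 5))**2 = (1 + 8)**2 = 9**2 = 81)
(Z*(-24))*24 = (81*(-24))*24 = -1944*24 = -46656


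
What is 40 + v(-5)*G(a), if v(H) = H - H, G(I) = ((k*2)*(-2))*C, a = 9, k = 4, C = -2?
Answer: 40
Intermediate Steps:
G(I) = 32 (G(I) = ((4*2)*(-2))*(-2) = (8*(-2))*(-2) = -16*(-2) = 32)
v(H) = 0
40 + v(-5)*G(a) = 40 + 0*32 = 40 + 0 = 40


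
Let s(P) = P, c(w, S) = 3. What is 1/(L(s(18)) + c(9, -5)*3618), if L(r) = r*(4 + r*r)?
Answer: 1/16758 ≈ 5.9673e-5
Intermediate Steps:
L(r) = r*(4 + r²)
1/(L(s(18)) + c(9, -5)*3618) = 1/(18*(4 + 18²) + 3*3618) = 1/(18*(4 + 324) + 10854) = 1/(18*328 + 10854) = 1/(5904 + 10854) = 1/16758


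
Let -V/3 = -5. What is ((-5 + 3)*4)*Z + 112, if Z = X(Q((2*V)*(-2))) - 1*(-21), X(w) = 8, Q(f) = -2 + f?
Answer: -120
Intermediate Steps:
V = 15 (V = -3*(-5) = 15)
Z = 29 (Z = 8 - 1*(-21) = 8 + 21 = 29)
((-5 + 3)*4)*Z + 112 = ((-5 + 3)*4)*29 + 112 = -2*4*29 + 112 = -8*29 + 112 = -232 + 112 = -120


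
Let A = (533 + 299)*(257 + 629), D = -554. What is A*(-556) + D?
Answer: -409857066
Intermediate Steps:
A = 737152 (A = 832*886 = 737152)
A*(-556) + D = 737152*(-556) - 554 = -409856512 - 554 = -409857066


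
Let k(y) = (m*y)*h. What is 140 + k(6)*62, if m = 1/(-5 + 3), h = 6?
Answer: -976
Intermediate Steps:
m = -1/2 (m = 1/(-2) = -1/2 ≈ -0.50000)
k(y) = -3*y (k(y) = -y/2*6 = -3*y)
140 + k(6)*62 = 140 - 3*6*62 = 140 - 18*62 = 140 - 1116 = -976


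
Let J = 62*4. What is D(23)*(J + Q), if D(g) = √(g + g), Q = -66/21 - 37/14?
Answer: 3391*√46/14 ≈ 1642.8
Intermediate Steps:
J = 248
Q = -81/14 (Q = -66*1/21 - 37*1/14 = -22/7 - 37/14 = -81/14 ≈ -5.7857)
D(g) = √2*√g (D(g) = √(2*g) = √2*√g)
D(23)*(J + Q) = (√2*√23)*(248 - 81/14) = √46*(3391/14) = 3391*√46/14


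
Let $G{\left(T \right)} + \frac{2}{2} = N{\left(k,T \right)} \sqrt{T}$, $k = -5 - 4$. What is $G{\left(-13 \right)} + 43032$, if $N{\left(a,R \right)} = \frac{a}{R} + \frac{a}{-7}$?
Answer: $43031 + \frac{180 i \sqrt{13}}{91} \approx 43031.0 + 7.1319 i$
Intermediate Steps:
$k = -9$
$N{\left(a,R \right)} = - \frac{a}{7} + \frac{a}{R}$ ($N{\left(a,R \right)} = \frac{a}{R} + a \left(- \frac{1}{7}\right) = \frac{a}{R} - \frac{a}{7} = - \frac{a}{7} + \frac{a}{R}$)
$G{\left(T \right)} = -1 + \sqrt{T} \left(\frac{9}{7} - \frac{9}{T}\right)$ ($G{\left(T \right)} = -1 + \left(\left(- \frac{1}{7}\right) \left(-9\right) - \frac{9}{T}\right) \sqrt{T} = -1 + \left(\frac{9}{7} - \frac{9}{T}\right) \sqrt{T} = -1 + \sqrt{T} \left(\frac{9}{7} - \frac{9}{T}\right)$)
$G{\left(-13 \right)} + 43032 = \frac{-9 - \sqrt{-13} + \frac{9}{7} \left(-13\right)}{i \sqrt{13}} + 43032 = - \frac{i \sqrt{13}}{13} \left(-9 - i \sqrt{13} - \frac{117}{7}\right) + 43032 = - \frac{i \sqrt{13}}{13} \left(- \frac{180}{7} - i \sqrt{13}\right) + 43032 = - \frac{i \sqrt{13} \left(- \frac{180}{7} - i \sqrt{13}\right)}{13} + 43032 = 43032 - \frac{i \sqrt{13} \left(- \frac{180}{7} - i \sqrt{13}\right)}{13}$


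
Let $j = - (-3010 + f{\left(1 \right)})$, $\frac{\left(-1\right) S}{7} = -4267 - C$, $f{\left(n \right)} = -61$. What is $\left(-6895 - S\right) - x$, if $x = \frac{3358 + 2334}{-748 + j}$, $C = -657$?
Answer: $- \frac{74724987}{2323} \approx -32167.0$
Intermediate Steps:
$S = 25270$ ($S = - 7 \left(-4267 - -657\right) = - 7 \left(-4267 + 657\right) = \left(-7\right) \left(-3610\right) = 25270$)
$j = 3071$ ($j = - (-3010 - 61) = \left(-1\right) \left(-3071\right) = 3071$)
$x = \frac{5692}{2323}$ ($x = \frac{3358 + 2334}{-748 + 3071} = \frac{5692}{2323} \approx 2.4503$)
$\left(-6895 - S\right) - x = \left(-6895 - 25270\right) - \frac{5692}{2323} = -32165 - \frac{5692}{2323} = - \frac{74724987}{2323}$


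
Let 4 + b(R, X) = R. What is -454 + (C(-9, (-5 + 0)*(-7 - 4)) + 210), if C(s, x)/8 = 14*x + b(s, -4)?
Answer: 5812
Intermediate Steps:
b(R, X) = -4 + R
C(s, x) = -32 + 8*s + 112*x (C(s, x) = 8*(14*x + (-4 + s)) = 8*(-4 + s + 14*x) = -32 + 8*s + 112*x)
-454 + (C(-9, (-5 + 0)*(-7 - 4)) + 210) = -454 + ((-32 + 8*(-9) + 112*((-5 + 0)*(-7 - 4))) + 210) = -454 + ((-32 - 72 + 112*(-5*(-11))) + 210) = -454 + ((-32 - 72 + 112*55) + 210) = -454 + ((-32 - 72 + 6160) + 210) = -454 + (6056 + 210) = -454 + 6266 = 5812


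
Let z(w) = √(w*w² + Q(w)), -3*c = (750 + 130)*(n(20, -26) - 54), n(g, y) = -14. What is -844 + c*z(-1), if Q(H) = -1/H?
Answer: -844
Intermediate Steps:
c = 59840/3 (c = -(750 + 130)*(-14 - 54)/3 = -880*(-68)/3 = -⅓*(-59840) = 59840/3 ≈ 19947.)
z(w) = √(w³ - 1/w) (z(w) = √(w*w² - 1/w) = √(w³ - 1/w))
-844 + c*z(-1) = -844 + 59840*√((-1 + (-1)⁴)/(-1))/3 = -844 + 59840*√(-(-1 + 1))/3 = -844 + 59840*√(-1*0)/3 = -844 + 59840*√0/3 = -844 + (59840/3)*0 = -844 + 0 = -844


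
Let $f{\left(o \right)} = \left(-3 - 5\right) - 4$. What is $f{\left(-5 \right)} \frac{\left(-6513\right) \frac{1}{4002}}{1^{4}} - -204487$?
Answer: $\frac{136405855}{667} \approx 2.0451 \cdot 10^{5}$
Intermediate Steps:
$f{\left(o \right)} = -12$ ($f{\left(o \right)} = -8 - 4 = -12$)
$f{\left(-5 \right)} \frac{\left(-6513\right) \frac{1}{4002}}{1^{4}} - -204487 = - 12 \frac{\left(-6513\right) \frac{1}{4002}}{1^{4}} - -204487 = - 12 \frac{\left(-6513\right) \frac{1}{4002}}{1} + 204487 = - 12 \left(\left(- \frac{2171}{1334}\right) 1\right) + 204487 = \left(-12\right) \left(- \frac{2171}{1334}\right) + 204487 = \frac{13026}{667} + 204487 = \frac{136405855}{667}$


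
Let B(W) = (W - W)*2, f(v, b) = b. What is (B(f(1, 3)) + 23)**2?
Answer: 529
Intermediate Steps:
B(W) = 0 (B(W) = 0*2 = 0)
(B(f(1, 3)) + 23)**2 = (0 + 23)**2 = 23**2 = 529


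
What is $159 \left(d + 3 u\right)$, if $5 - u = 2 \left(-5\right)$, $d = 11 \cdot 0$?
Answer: $7155$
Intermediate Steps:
$d = 0$
$u = 15$ ($u = 5 - 2 \left(-5\right) = 5 - -10 = 5 + 10 = 15$)
$159 \left(d + 3 u\right) = 159 \left(0 + 3 \cdot 15\right) = 159 \left(0 + 45\right) = 159 \cdot 45 = 7155$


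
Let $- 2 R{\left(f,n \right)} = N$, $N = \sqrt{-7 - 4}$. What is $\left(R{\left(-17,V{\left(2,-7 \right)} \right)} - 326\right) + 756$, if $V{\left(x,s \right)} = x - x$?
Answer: $430 - \frac{i \sqrt{11}}{2} \approx 430.0 - 1.6583 i$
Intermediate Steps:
$V{\left(x,s \right)} = 0$
$N = i \sqrt{11}$ ($N = \sqrt{-11} = i \sqrt{11} \approx 3.3166 i$)
$R{\left(f,n \right)} = - \frac{i \sqrt{11}}{2}$
$\left(R{\left(-17,V{\left(2,-7 \right)} \right)} - 326\right) + 756 = \left(- \frac{i \sqrt{11}}{2} - 326\right) + 756 = \left(-326 - \frac{i \sqrt{11}}{2}\right) + 756 = 430 - \frac{i \sqrt{11}}{2}$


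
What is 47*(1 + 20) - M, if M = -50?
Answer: 1037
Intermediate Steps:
47*(1 + 20) - M = 47*(1 + 20) - 1*(-50) = 47*21 + 50 = 987 + 50 = 1037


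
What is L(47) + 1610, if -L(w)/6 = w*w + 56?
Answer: -11980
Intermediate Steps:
L(w) = -336 - 6*w² (L(w) = -6*(w*w + 56) = -6*(w² + 56) = -6*(56 + w²) = -336 - 6*w²)
L(47) + 1610 = (-336 - 6*47²) + 1610 = (-336 - 6*2209) + 1610 = (-336 - 13254) + 1610 = -13590 + 1610 = -11980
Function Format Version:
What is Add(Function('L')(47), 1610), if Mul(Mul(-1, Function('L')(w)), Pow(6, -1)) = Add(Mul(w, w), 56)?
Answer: -11980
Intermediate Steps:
Function('L')(w) = Add(-336, Mul(-6, Pow(w, 2))) (Function('L')(w) = Mul(-6, Add(Mul(w, w), 56)) = Mul(-6, Add(Pow(w, 2), 56)) = Mul(-6, Add(56, Pow(w, 2))) = Add(-336, Mul(-6, Pow(w, 2))))
Add(Function('L')(47), 1610) = Add(Add(-336, Mul(-6, Pow(47, 2))), 1610) = Add(Add(-336, Mul(-6, 2209)), 1610) = Add(Add(-336, -13254), 1610) = Add(-13590, 1610) = -11980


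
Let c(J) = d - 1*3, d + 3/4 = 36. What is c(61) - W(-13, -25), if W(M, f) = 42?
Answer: -39/4 ≈ -9.7500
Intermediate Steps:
d = 141/4 (d = -¾ + 36 = 141/4 ≈ 35.250)
c(J) = 129/4 (c(J) = 141/4 - 1*3 = 141/4 - 3 = 129/4)
c(61) - W(-13, -25) = 129/4 - 1*42 = 129/4 - 42 = -39/4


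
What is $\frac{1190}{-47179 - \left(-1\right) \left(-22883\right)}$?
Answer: $- \frac{595}{35031} \approx -0.016985$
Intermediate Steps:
$\frac{1190}{-47179 - \left(-1\right) \left(-22883\right)} = \frac{1190}{-47179 - 22883} = \frac{1190}{-70062} = 1190 \left(- \frac{1}{70062}\right) = - \frac{595}{35031}$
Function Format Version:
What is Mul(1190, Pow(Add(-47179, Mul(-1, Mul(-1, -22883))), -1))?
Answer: Rational(-595, 35031) ≈ -0.016985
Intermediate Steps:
Mul(1190, Pow(Add(-47179, Mul(-1, Mul(-1, -22883))), -1)) = Mul(1190, Pow(Add(-47179, Mul(-1, 22883)), -1)) = Mul(1190, Pow(Add(-47179, -22883), -1)) = Mul(1190, Pow(-70062, -1)) = Mul(1190, Rational(-1, 70062)) = Rational(-595, 35031)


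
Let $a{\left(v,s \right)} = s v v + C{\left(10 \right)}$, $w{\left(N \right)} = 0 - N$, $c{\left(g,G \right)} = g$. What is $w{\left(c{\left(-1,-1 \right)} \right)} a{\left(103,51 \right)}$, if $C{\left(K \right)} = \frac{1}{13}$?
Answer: $\frac{7033768}{13} \approx 5.4106 \cdot 10^{5}$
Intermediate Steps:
$C{\left(K \right)} = \frac{1}{13}$
$w{\left(N \right)} = - N$
$a{\left(v,s \right)} = \frac{1}{13} + s v^{2}$ ($a{\left(v,s \right)} = s v v + \frac{1}{13} = s v^{2} + \frac{1}{13} = \frac{1}{13} + s v^{2}$)
$w{\left(c{\left(-1,-1 \right)} \right)} a{\left(103,51 \right)} = \left(-1\right) \left(-1\right) \left(\frac{1}{13} + 51 \cdot 103^{2}\right) = 1 \left(\frac{1}{13} + 51 \cdot 10609\right) = 1 \left(\frac{1}{13} + 541059\right) = 1 \cdot \frac{7033768}{13} = \frac{7033768}{13}$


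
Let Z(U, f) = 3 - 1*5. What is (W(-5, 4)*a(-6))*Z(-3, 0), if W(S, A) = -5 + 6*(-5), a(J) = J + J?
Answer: -840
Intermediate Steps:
Z(U, f) = -2 (Z(U, f) = 3 - 5 = -2)
a(J) = 2*J
W(S, A) = -35 (W(S, A) = -5 - 30 = -35)
(W(-5, 4)*a(-6))*Z(-3, 0) = -70*(-6)*(-2) = -35*(-12)*(-2) = 420*(-2) = -840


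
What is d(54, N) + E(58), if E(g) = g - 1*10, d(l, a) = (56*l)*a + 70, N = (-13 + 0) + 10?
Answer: -8954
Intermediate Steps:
N = -3 (N = -13 + 10 = -3)
d(l, a) = 70 + 56*a*l (d(l, a) = 56*a*l + 70 = 70 + 56*a*l)
E(g) = -10 + g (E(g) = g - 10 = -10 + g)
d(54, N) + E(58) = (70 + 56*(-3)*54) + (-10 + 58) = (70 - 9072) + 48 = -9002 + 48 = -8954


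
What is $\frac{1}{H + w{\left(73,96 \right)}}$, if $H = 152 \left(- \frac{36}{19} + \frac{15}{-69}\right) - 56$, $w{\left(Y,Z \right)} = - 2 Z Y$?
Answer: $- \frac{23}{331040} \approx -6.9478 \cdot 10^{-5}$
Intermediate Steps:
$w{\left(Y,Z \right)} = - 2 Y Z$
$H = - \frac{8672}{23}$ ($H = 152 \left(\left(-36\right) \frac{1}{19} + 15 \left(- \frac{1}{69}\right)\right) - 56 = 152 \left(- \frac{36}{19} - \frac{5}{23}\right) - 56 = 152 \left(- \frac{923}{437}\right) - 56 = - \frac{7384}{23} - 56 = - \frac{8672}{23} \approx -377.04$)
$\frac{1}{H + w{\left(73,96 \right)}} = \frac{1}{- \frac{8672}{23} - 146 \cdot 96} = \frac{1}{- \frac{8672}{23} - 14016} = \frac{1}{- \frac{331040}{23}} = - \frac{23}{331040}$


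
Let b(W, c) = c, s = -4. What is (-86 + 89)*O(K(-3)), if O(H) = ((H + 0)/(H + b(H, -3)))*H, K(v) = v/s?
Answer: -¾ ≈ -0.75000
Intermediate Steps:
K(v) = -v/4 (K(v) = v/(-4) = v*(-¼) = -v/4)
O(H) = H²/(-3 + H) (O(H) = ((H + 0)/(H - 3))*H = (H/(-3 + H))*H = H²/(-3 + H))
(-86 + 89)*O(K(-3)) = (-86 + 89)*((-¼*(-3))²/(-3 - ¼*(-3))) = 3*((¾)²/(-3 + ¾)) = 3*(9/(16*(-9/4))) = 3*((9/16)*(-4/9)) = 3*(-¼) = -¾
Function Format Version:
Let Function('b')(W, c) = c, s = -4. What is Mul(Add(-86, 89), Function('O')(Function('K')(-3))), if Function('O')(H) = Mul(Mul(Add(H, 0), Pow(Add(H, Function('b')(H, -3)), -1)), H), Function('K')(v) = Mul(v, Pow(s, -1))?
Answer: Rational(-3, 4) ≈ -0.75000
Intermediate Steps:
Function('K')(v) = Mul(Rational(-1, 4), v) (Function('K')(v) = Mul(v, Pow(-4, -1)) = Mul(v, Rational(-1, 4)) = Mul(Rational(-1, 4), v))
Function('O')(H) = Mul(Pow(H, 2), Pow(Add(-3, H), -1)) (Function('O')(H) = Mul(Mul(Add(H, 0), Pow(Add(H, -3), -1)), H) = Mul(Mul(H, Pow(Add(-3, H), -1)), H) = Mul(Pow(H, 2), Pow(Add(-3, H), -1)))
Mul(Add(-86, 89), Function('O')(Function('K')(-3))) = Mul(Add(-86, 89), Mul(Pow(Mul(Rational(-1, 4), -3), 2), Pow(Add(-3, Mul(Rational(-1, 4), -3)), -1))) = Mul(3, Mul(Pow(Rational(3, 4), 2), Pow(Add(-3, Rational(3, 4)), -1))) = Mul(3, Mul(Rational(9, 16), Pow(Rational(-9, 4), -1))) = Mul(3, Mul(Rational(9, 16), Rational(-4, 9))) = Mul(3, Rational(-1, 4)) = Rational(-3, 4)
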